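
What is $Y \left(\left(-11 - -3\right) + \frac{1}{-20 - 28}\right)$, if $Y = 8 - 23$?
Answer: $\frac{1925}{16} \approx 120.31$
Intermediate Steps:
$Y = -15$
$Y \left(\left(-11 - -3\right) + \frac{1}{-20 - 28}\right) = - 15 \left(\left(-11 - -3\right) + \frac{1}{-20 - 28}\right) = - 15 \left(\left(-11 + 3\right) + \frac{1}{-48}\right) = - 15 \left(-8 - \frac{1}{48}\right) = \left(-15\right) \left(- \frac{385}{48}\right) = \frac{1925}{16}$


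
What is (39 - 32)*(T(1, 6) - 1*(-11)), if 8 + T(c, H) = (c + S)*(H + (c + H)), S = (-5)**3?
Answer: -11263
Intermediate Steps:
S = -125
T(c, H) = -8 + (-125 + c)*(c + 2*H) (T(c, H) = -8 + (c - 125)*(H + (c + H)) = -8 + (-125 + c)*(H + (H + c)) = -8 + (-125 + c)*(c + 2*H))
(39 - 32)*(T(1, 6) - 1*(-11)) = (39 - 32)*((-8 + 1**2 - 250*6 - 125*1 + 2*6*1) - 1*(-11)) = 7*((-8 + 1 - 1500 - 125 + 12) + 11) = 7*(-1620 + 11) = 7*(-1609) = -11263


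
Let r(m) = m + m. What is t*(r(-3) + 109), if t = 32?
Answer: 3296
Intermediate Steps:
r(m) = 2*m
t*(r(-3) + 109) = 32*(2*(-3) + 109) = 32*(-6 + 109) = 32*103 = 3296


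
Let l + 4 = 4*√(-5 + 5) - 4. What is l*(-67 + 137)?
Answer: -560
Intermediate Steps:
l = -8 (l = -4 + (4*√(-5 + 5) - 4) = -4 + (4*√0 - 4) = -4 + (4*0 - 4) = -4 + (0 - 4) = -4 - 4 = -8)
l*(-67 + 137) = -8*(-67 + 137) = -8*70 = -560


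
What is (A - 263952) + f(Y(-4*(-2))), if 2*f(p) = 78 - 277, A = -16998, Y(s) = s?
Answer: -562099/2 ≈ -2.8105e+5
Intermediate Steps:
f(p) = -199/2 (f(p) = (78 - 277)/2 = (½)*(-199) = -199/2)
(A - 263952) + f(Y(-4*(-2))) = (-16998 - 263952) - 199/2 = -280950 - 199/2 = -562099/2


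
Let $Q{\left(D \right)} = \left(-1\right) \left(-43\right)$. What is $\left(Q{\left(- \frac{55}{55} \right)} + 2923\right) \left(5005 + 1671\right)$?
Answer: $19801016$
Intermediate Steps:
$Q{\left(D \right)} = 43$
$\left(Q{\left(- \frac{55}{55} \right)} + 2923\right) \left(5005 + 1671\right) = \left(43 + 2923\right) \left(5005 + 1671\right) = 2966 \cdot 6676 = 19801016$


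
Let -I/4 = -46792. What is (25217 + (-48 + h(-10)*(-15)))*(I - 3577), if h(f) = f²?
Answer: 4345415379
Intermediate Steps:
I = 187168 (I = -4*(-46792) = 187168)
(25217 + (-48 + h(-10)*(-15)))*(I - 3577) = (25217 + (-48 + (-10)²*(-15)))*(187168 - 3577) = (25217 + (-48 + 100*(-15)))*183591 = (25217 + (-48 - 1500))*183591 = (25217 - 1548)*183591 = 23669*183591 = 4345415379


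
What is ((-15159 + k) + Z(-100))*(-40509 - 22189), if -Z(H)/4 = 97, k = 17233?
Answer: -105708828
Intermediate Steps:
Z(H) = -388 (Z(H) = -4*97 = -388)
((-15159 + k) + Z(-100))*(-40509 - 22189) = ((-15159 + 17233) - 388)*(-40509 - 22189) = (2074 - 388)*(-62698) = 1686*(-62698) = -105708828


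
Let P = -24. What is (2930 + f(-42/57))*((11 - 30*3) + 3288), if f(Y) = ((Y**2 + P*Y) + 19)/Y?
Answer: 2457904669/266 ≈ 9.2402e+6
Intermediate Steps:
f(Y) = (19 + Y**2 - 24*Y)/Y (f(Y) = ((Y**2 - 24*Y) + 19)/Y = (19 + Y**2 - 24*Y)/Y)
(2930 + f(-42/57))*((11 - 30*3) + 3288) = (2930 + (-24 - 42/57 + 19/((-42/57))))*((11 - 30*3) + 3288) = (2930 + (-24 - 42*1/57 + 19/((-42*1/57))))*((11 - 90) + 3288) = (2930 + (-24 - 14/19 + 19/(-14/19)))*(-79 + 3288) = (2930 + (-24 - 14/19 + 19*(-19/14)))*3209 = (2930 + (-24 - 14/19 - 361/14))*3209 = (2930 - 13439/266)*3209 = (765941/266)*3209 = 2457904669/266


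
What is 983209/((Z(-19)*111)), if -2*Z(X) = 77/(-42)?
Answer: 3932836/407 ≈ 9663.0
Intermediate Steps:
Z(X) = 11/12 (Z(X) = -77/(2*(-42)) = -77*(-1)/(2*42) = -½*(-11/6) = 11/12)
983209/((Z(-19)*111)) = 983209/(((11/12)*111)) = 983209/(407/4) = 983209*(4/407) = 3932836/407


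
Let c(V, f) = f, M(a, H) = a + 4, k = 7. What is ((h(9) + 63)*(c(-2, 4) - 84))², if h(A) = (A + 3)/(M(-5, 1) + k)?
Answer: 27040000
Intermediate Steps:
M(a, H) = 4 + a
h(A) = ½ + A/6 (h(A) = (A + 3)/((4 - 5) + 7) = (3 + A)/(-1 + 7) = (3 + A)/6 = (3 + A)*(⅙) = ½ + A/6)
((h(9) + 63)*(c(-2, 4) - 84))² = (((½ + (⅙)*9) + 63)*(4 - 84))² = (((½ + 3/2) + 63)*(-80))² = ((2 + 63)*(-80))² = (65*(-80))² = (-5200)² = 27040000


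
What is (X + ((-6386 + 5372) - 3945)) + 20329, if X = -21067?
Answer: -5697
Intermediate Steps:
(X + ((-6386 + 5372) - 3945)) + 20329 = (-21067 + ((-6386 + 5372) - 3945)) + 20329 = (-21067 + (-1014 - 3945)) + 20329 = (-21067 - 4959) + 20329 = -26026 + 20329 = -5697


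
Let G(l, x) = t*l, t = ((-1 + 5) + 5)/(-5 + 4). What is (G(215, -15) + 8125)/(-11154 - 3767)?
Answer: -6190/14921 ≈ -0.41485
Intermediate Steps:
t = -9 (t = (4 + 5)/(-1) = 9*(-1) = -9)
G(l, x) = -9*l
(G(215, -15) + 8125)/(-11154 - 3767) = (-9*215 + 8125)/(-11154 - 3767) = (-1935 + 8125)/(-14921) = 6190*(-1/14921) = -6190/14921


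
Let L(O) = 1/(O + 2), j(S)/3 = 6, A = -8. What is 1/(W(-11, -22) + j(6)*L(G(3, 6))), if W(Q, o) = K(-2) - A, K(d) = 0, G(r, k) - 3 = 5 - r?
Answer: 7/74 ≈ 0.094595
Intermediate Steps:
j(S) = 18 (j(S) = 3*6 = 18)
G(r, k) = 8 - r (G(r, k) = 3 + (5 - r) = 8 - r)
L(O) = 1/(2 + O)
W(Q, o) = 8 (W(Q, o) = 0 - 1*(-8) = 0 + 8 = 8)
1/(W(-11, -22) + j(6)*L(G(3, 6))) = 1/(8 + 18/(2 + (8 - 1*3))) = 1/(8 + 18/(2 + (8 - 3))) = 1/(8 + 18/(2 + 5)) = 1/(8 + 18/7) = 1/(74/7) = 7/74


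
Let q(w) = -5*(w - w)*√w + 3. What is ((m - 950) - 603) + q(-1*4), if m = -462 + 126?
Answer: -1886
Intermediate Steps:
m = -336
q(w) = 3 (q(w) = -0*√w + 3 = -5*0 + 3 = 0 + 3 = 3)
((m - 950) - 603) + q(-1*4) = ((-336 - 950) - 603) + 3 = (-1286 - 603) + 3 = -1889 + 3 = -1886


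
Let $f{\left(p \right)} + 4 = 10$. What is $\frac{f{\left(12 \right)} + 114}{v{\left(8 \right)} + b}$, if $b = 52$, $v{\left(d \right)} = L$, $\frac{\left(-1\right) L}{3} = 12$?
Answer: $\frac{15}{2} \approx 7.5$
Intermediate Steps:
$L = -36$ ($L = \left(-3\right) 12 = -36$)
$v{\left(d \right)} = -36$
$f{\left(p \right)} = 6$ ($f{\left(p \right)} = -4 + 10 = 6$)
$\frac{f{\left(12 \right)} + 114}{v{\left(8 \right)} + b} = \frac{6 + 114}{-36 + 52} = \frac{120}{16} = 120 \cdot \frac{1}{16} = \frac{15}{2}$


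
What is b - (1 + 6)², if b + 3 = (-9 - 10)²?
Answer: 309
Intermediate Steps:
b = 358 (b = -3 + (-9 - 10)² = -3 + (-19)² = -3 + 361 = 358)
b - (1 + 6)² = 358 - (1 + 6)² = 358 - 1*7² = 358 - 1*49 = 358 - 49 = 309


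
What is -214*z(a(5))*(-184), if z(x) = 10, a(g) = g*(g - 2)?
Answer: 393760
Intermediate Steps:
a(g) = g*(-2 + g)
-214*z(a(5))*(-184) = -214*10*(-184) = -2140*(-184) = 393760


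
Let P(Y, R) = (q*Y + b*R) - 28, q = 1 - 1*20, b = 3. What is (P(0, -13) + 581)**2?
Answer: 264196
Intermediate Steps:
q = -19 (q = 1 - 20 = -19)
P(Y, R) = -28 - 19*Y + 3*R (P(Y, R) = (-19*Y + 3*R) - 28 = -28 - 19*Y + 3*R)
(P(0, -13) + 581)**2 = ((-28 - 19*0 + 3*(-13)) + 581)**2 = ((-28 + 0 - 39) + 581)**2 = (-67 + 581)**2 = 514**2 = 264196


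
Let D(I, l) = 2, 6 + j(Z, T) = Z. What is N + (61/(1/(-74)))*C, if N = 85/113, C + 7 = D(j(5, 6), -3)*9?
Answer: -5610817/113 ≈ -49653.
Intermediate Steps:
j(Z, T) = -6 + Z
C = 11 (C = -7 + 2*9 = -7 + 18 = 11)
N = 85/113 (N = 85*(1/113) = 85/113 ≈ 0.75221)
N + (61/(1/(-74)))*C = 85/113 + (61/(1/(-74)))*11 = 85/113 + (61/(-1/74))*11 = 85/113 + (61*(-74))*11 = 85/113 - 4514*11 = 85/113 - 49654 = -5610817/113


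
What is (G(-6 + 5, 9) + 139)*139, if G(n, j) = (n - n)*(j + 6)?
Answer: 19321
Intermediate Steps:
G(n, j) = 0 (G(n, j) = 0*(6 + j) = 0)
(G(-6 + 5, 9) + 139)*139 = (0 + 139)*139 = 139*139 = 19321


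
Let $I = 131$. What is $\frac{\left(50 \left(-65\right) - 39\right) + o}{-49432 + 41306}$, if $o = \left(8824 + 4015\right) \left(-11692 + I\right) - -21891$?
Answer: $\frac{8730181}{478} \approx 18264.0$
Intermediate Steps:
$o = -148409788$ ($o = \left(8824 + 4015\right) \left(-11692 + 131\right) - -21891 = 12839 \left(-11561\right) + 21891 = -148431679 + 21891 = -148409788$)
$\frac{\left(50 \left(-65\right) - 39\right) + o}{-49432 + 41306} = \frac{\left(50 \left(-65\right) - 39\right) - 148409788}{-49432 + 41306} = \frac{\left(-3250 - 39\right) - 148409788}{-8126} = \left(-3289 - 148409788\right) \left(- \frac{1}{8126}\right) = \left(-148413077\right) \left(- \frac{1}{8126}\right) = \frac{8730181}{478}$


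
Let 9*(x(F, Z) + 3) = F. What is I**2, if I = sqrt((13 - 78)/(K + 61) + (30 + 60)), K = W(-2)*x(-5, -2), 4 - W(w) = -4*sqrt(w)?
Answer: 6218175/70003 - 24960*I*sqrt(2)/70003 ≈ 88.827 - 0.50425*I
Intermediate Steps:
x(F, Z) = -3 + F/9
W(w) = 4 + 4*sqrt(w) (W(w) = 4 - (-4)*sqrt(w) = 4 + 4*sqrt(w))
K = -128/9 - 128*I*sqrt(2)/9 (K = (4 + 4*sqrt(-2))*(-3 + (1/9)*(-5)) = (4 + 4*(I*sqrt(2)))*(-3 - 5/9) = (4 + 4*I*sqrt(2))*(-32/9) = -128/9 - 128*I*sqrt(2)/9 ≈ -14.222 - 20.113*I)
I = sqrt(90 - 65/(421/9 - 128*I*sqrt(2)/9)) (I = sqrt((13 - 78)/((-128/9 - 128*I*sqrt(2)/9) + 61) + (30 + 60)) = sqrt(-65/(421/9 - 128*I*sqrt(2)/9) + 90) = sqrt(90 - 65/(421/9 - 128*I*sqrt(2)/9)) ≈ 9.4249 - 0.02675*I)
I**2 = (3*sqrt(5)*sqrt((829 - 256*I*sqrt(2))/(421 - 128*I*sqrt(2))))**2 = 45*(829 - 256*I*sqrt(2))/(421 - 128*I*sqrt(2))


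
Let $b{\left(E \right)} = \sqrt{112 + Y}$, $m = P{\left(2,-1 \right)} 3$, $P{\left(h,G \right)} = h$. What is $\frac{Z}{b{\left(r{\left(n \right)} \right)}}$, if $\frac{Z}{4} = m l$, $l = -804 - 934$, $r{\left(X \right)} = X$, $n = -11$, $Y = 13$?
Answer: $- \frac{41712 \sqrt{5}}{25} \approx -3730.8$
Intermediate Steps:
$m = 6$ ($m = 2 \cdot 3 = 6$)
$l = -1738$
$b{\left(E \right)} = 5 \sqrt{5}$ ($b{\left(E \right)} = \sqrt{112 + 13} = \sqrt{125} = 5 \sqrt{5}$)
$Z = -41712$ ($Z = 4 \cdot 6 \left(-1738\right) = 4 \left(-10428\right) = -41712$)
$\frac{Z}{b{\left(r{\left(n \right)} \right)}} = - \frac{41712}{5 \sqrt{5}} = - 41712 \frac{\sqrt{5}}{25} = - \frac{41712 \sqrt{5}}{25}$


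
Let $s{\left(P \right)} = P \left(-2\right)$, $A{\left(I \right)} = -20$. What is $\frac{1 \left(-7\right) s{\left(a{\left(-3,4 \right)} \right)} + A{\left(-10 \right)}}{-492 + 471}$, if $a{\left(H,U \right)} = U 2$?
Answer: $- \frac{92}{21} \approx -4.381$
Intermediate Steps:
$a{\left(H,U \right)} = 2 U$
$s{\left(P \right)} = - 2 P$
$\frac{1 \left(-7\right) s{\left(a{\left(-3,4 \right)} \right)} + A{\left(-10 \right)}}{-492 + 471} = \frac{1 \left(-7\right) \left(- 2 \cdot 2 \cdot 4\right) - 20}{-492 + 471} = \frac{- 7 \left(\left(-2\right) 8\right) - 20}{-21} = \left(\left(-7\right) \left(-16\right) - 20\right) \left(- \frac{1}{21}\right) = \left(112 - 20\right) \left(- \frac{1}{21}\right) = 92 \left(- \frac{1}{21}\right) = - \frac{92}{21}$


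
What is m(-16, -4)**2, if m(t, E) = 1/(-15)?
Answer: 1/225 ≈ 0.0044444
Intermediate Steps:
m(t, E) = -1/15
m(-16, -4)**2 = (-1/15)**2 = 1/225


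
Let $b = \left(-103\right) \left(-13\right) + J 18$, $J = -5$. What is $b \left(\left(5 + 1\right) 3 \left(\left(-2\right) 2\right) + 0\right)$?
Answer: $-89928$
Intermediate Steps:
$b = 1249$ ($b = \left(-103\right) \left(-13\right) - 90 = 1339 - 90 = 1249$)
$b \left(\left(5 + 1\right) 3 \left(\left(-2\right) 2\right) + 0\right) = 1249 \left(\left(5 + 1\right) 3 \left(\left(-2\right) 2\right) + 0\right) = 1249 \left(6 \cdot 3 \left(-4\right) + 0\right) = 1249 \left(18 \left(-4\right) + 0\right) = 1249 \left(-72 + 0\right) = 1249 \left(-72\right) = -89928$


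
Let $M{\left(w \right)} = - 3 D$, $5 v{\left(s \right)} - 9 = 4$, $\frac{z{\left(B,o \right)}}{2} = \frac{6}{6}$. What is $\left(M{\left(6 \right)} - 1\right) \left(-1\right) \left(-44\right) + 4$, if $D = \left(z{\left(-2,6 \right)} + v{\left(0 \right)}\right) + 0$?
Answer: $- \frac{3236}{5} \approx -647.2$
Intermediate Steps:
$z{\left(B,o \right)} = 2$ ($z{\left(B,o \right)} = 2 \cdot \frac{6}{6} = 2 \cdot 6 \cdot \frac{1}{6} = 2 \cdot 1 = 2$)
$v{\left(s \right)} = \frac{13}{5}$ ($v{\left(s \right)} = \frac{9}{5} + \frac{1}{5} \cdot 4 = \frac{9}{5} + \frac{4}{5} = \frac{13}{5}$)
$D = \frac{23}{5}$ ($D = \left(2 + \frac{13}{5}\right) + 0 = \frac{23}{5} + 0 = \frac{23}{5} \approx 4.6$)
$M{\left(w \right)} = - \frac{69}{5}$ ($M{\left(w \right)} = \left(-3\right) \frac{23}{5} = - \frac{69}{5}$)
$\left(M{\left(6 \right)} - 1\right) \left(-1\right) \left(-44\right) + 4 = \left(- \frac{69}{5} - 1\right) \left(-1\right) \left(-44\right) + 4 = \left(- \frac{74}{5}\right) \left(-1\right) \left(-44\right) + 4 = \frac{74}{5} \left(-44\right) + 4 = - \frac{3256}{5} + 4 = - \frac{3236}{5}$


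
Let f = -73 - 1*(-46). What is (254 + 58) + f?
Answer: 285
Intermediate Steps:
f = -27 (f = -73 + 46 = -27)
(254 + 58) + f = (254 + 58) - 27 = 312 - 27 = 285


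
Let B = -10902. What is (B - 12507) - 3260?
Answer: -26669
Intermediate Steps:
(B - 12507) - 3260 = (-10902 - 12507) - 3260 = -23409 - 3260 = -26669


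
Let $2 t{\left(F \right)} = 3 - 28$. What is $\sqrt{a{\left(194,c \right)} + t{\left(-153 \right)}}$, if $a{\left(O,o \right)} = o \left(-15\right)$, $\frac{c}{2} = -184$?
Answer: $\frac{\sqrt{22030}}{2} \approx 74.213$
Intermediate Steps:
$c = -368$ ($c = 2 \left(-184\right) = -368$)
$a{\left(O,o \right)} = - 15 o$
$t{\left(F \right)} = - \frac{25}{2}$ ($t{\left(F \right)} = \frac{3 - 28}{2} = \frac{1}{2} \left(-25\right) = - \frac{25}{2}$)
$\sqrt{a{\left(194,c \right)} + t{\left(-153 \right)}} = \sqrt{\left(-15\right) \left(-368\right) - \frac{25}{2}} = \sqrt{5520 - \frac{25}{2}} = \sqrt{\frac{11015}{2}} = \frac{\sqrt{22030}}{2}$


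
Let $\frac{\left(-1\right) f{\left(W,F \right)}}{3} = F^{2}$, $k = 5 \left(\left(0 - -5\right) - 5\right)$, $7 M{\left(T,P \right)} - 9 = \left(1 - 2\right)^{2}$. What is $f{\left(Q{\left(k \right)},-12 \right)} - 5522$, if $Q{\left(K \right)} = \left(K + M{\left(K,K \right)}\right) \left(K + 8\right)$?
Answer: $-5954$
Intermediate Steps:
$M{\left(T,P \right)} = \frac{10}{7}$ ($M{\left(T,P \right)} = \frac{9}{7} + \frac{\left(1 - 2\right)^{2}}{7} = \frac{9}{7} + \frac{\left(-1\right)^{2}}{7} = \frac{9}{7} + \frac{1}{7} \cdot 1 = \frac{9}{7} + \frac{1}{7} = \frac{10}{7}$)
$k = 0$ ($k = 5 \left(\left(0 + 5\right) - 5\right) = 5 \left(5 - 5\right) = 5 \cdot 0 = 0$)
$Q{\left(K \right)} = \left(8 + K\right) \left(\frac{10}{7} + K\right)$ ($Q{\left(K \right)} = \left(K + \frac{10}{7}\right) \left(K + 8\right) = \left(\frac{10}{7} + K\right) \left(8 + K\right) = \left(8 + K\right) \left(\frac{10}{7} + K\right)$)
$f{\left(W,F \right)} = - 3 F^{2}$
$f{\left(Q{\left(k \right)},-12 \right)} - 5522 = - 3 \left(-12\right)^{2} - 5522 = \left(-3\right) 144 - 5522 = -432 - 5522 = -5954$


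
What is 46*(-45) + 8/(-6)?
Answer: -6214/3 ≈ -2071.3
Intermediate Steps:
46*(-45) + 8/(-6) = -2070 + 8*(-⅙) = -2070 - 4/3 = -6214/3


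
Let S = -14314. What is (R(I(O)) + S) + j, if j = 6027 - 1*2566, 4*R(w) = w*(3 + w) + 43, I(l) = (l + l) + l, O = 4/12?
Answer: -43365/4 ≈ -10841.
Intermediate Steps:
O = ⅓ (O = 4*(1/12) = ⅓ ≈ 0.33333)
I(l) = 3*l (I(l) = 2*l + l = 3*l)
R(w) = 43/4 + w*(3 + w)/4 (R(w) = (w*(3 + w) + 43)/4 = (43 + w*(3 + w))/4 = 43/4 + w*(3 + w)/4)
j = 3461 (j = 6027 - 2566 = 3461)
(R(I(O)) + S) + j = ((43/4 + (3*(⅓))²/4 + 3*(3*(⅓))/4) - 14314) + 3461 = ((43/4 + (¼)*1² + (¾)*1) - 14314) + 3461 = ((43/4 + (¼)*1 + ¾) - 14314) + 3461 = ((43/4 + ¼ + ¾) - 14314) + 3461 = (47/4 - 14314) + 3461 = -57209/4 + 3461 = -43365/4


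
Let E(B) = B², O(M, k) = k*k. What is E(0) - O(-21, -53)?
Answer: -2809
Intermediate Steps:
O(M, k) = k²
E(0) - O(-21, -53) = 0² - 1*(-53)² = 0 - 1*2809 = 0 - 2809 = -2809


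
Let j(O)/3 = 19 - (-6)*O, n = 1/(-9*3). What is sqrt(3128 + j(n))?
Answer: sqrt(28659)/3 ≈ 56.430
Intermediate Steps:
n = -1/27 (n = 1/(-27) = -1/27 ≈ -0.037037)
j(O) = 57 + 18*O (j(O) = 3*(19 - (-6)*O) = 3*(19 + 6*O) = 57 + 18*O)
sqrt(3128 + j(n)) = sqrt(3128 + (57 + 18*(-1/27))) = sqrt(3128 + (57 - 2/3)) = sqrt(3128 + 169/3) = sqrt(9553/3) = sqrt(28659)/3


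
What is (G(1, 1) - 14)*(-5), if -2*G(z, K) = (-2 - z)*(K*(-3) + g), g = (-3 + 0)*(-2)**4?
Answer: 905/2 ≈ 452.50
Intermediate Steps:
g = -48 (g = -3*16 = -48)
G(z, K) = -(-48 - 3*K)*(-2 - z)/2 (G(z, K) = -(-2 - z)*(K*(-3) - 48)/2 = -(-2 - z)*(-3*K - 48)/2 = -(-2 - z)*(-48 - 3*K)/2 = -(-48 - 3*K)*(-2 - z)/2)
(G(1, 1) - 14)*(-5) = ((-48 - 24*1 - 3*1 - 3/2*1*1) - 14)*(-5) = ((-48 - 24 - 3 - 3/2) - 14)*(-5) = (-153/2 - 14)*(-5) = -181/2*(-5) = 905/2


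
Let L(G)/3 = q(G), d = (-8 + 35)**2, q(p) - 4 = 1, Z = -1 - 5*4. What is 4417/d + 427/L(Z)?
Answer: 125846/3645 ≈ 34.526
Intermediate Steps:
Z = -21 (Z = -1 - 20 = -21)
q(p) = 5 (q(p) = 4 + 1 = 5)
d = 729 (d = 27**2 = 729)
L(G) = 15 (L(G) = 3*5 = 15)
4417/d + 427/L(Z) = 4417/729 + 427/15 = 125846/3645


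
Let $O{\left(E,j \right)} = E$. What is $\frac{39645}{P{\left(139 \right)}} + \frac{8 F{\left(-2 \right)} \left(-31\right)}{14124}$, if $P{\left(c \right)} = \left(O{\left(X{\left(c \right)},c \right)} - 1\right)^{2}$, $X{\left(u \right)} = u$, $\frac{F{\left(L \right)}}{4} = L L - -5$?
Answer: $\frac{3610381}{2490532} \approx 1.4496$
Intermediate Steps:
$F{\left(L \right)} = 20 + 4 L^{2}$ ($F{\left(L \right)} = 4 \left(L L - -5\right) = 4 \left(L^{2} + 5\right) = 4 \left(5 + L^{2}\right) = 20 + 4 L^{2}$)
$P{\left(c \right)} = \left(-1 + c\right)^{2}$ ($P{\left(c \right)} = \left(c - 1\right)^{2} = \left(-1 + c\right)^{2}$)
$\frac{39645}{P{\left(139 \right)}} + \frac{8 F{\left(-2 \right)} \left(-31\right)}{14124} = \frac{39645}{\left(-1 + 139\right)^{2}} + \frac{8 \left(20 + 4 \left(-2\right)^{2}\right) \left(-31\right)}{14124} = \frac{39645}{138^{2}} + 8 \left(20 + 4 \cdot 4\right) \left(-31\right) \frac{1}{14124} = \frac{39645}{19044} + 8 \left(20 + 16\right) \left(-31\right) \frac{1}{14124} = 39645 \cdot \frac{1}{19044} + 8 \cdot 36 \left(-31\right) \frac{1}{14124} = \frac{4405}{2116} + 288 \left(-31\right) \frac{1}{14124} = \frac{4405}{2116} - \frac{744}{1177} = \frac{3610381}{2490532}$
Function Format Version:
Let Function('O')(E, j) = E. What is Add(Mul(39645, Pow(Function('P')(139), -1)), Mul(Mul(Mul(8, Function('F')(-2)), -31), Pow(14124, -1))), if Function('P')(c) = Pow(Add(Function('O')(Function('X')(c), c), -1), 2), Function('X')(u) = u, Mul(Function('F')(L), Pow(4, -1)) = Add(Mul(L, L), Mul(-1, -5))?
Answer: Rational(3610381, 2490532) ≈ 1.4496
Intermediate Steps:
Function('F')(L) = Add(20, Mul(4, Pow(L, 2))) (Function('F')(L) = Mul(4, Add(Mul(L, L), Mul(-1, -5))) = Mul(4, Add(Pow(L, 2), 5)) = Mul(4, Add(5, Pow(L, 2))) = Add(20, Mul(4, Pow(L, 2))))
Function('P')(c) = Pow(Add(-1, c), 2) (Function('P')(c) = Pow(Add(c, -1), 2) = Pow(Add(-1, c), 2))
Add(Mul(39645, Pow(Function('P')(139), -1)), Mul(Mul(Mul(8, Function('F')(-2)), -31), Pow(14124, -1))) = Add(Mul(39645, Pow(Pow(Add(-1, 139), 2), -1)), Mul(Mul(Mul(8, Add(20, Mul(4, Pow(-2, 2)))), -31), Pow(14124, -1))) = Add(Mul(39645, Pow(Pow(138, 2), -1)), Mul(Mul(Mul(8, Add(20, Mul(4, 4))), -31), Rational(1, 14124))) = Add(Mul(39645, Pow(19044, -1)), Mul(Mul(Mul(8, Add(20, 16)), -31), Rational(1, 14124))) = Add(Mul(39645, Rational(1, 19044)), Mul(Mul(Mul(8, 36), -31), Rational(1, 14124))) = Add(Rational(4405, 2116), Mul(Mul(288, -31), Rational(1, 14124))) = Add(Rational(4405, 2116), Mul(-8928, Rational(1, 14124))) = Add(Rational(4405, 2116), Rational(-744, 1177)) = Rational(3610381, 2490532)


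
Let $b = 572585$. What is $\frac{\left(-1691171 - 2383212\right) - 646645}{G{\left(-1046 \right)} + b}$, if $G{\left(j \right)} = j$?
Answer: $- \frac{1573676}{190513} \approx -8.2602$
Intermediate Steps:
$\frac{\left(-1691171 - 2383212\right) - 646645}{G{\left(-1046 \right)} + b} = \frac{\left(-1691171 - 2383212\right) - 646645}{-1046 + 572585} = \frac{-4074383 - 646645}{571539} = \left(-4721028\right) \frac{1}{571539} = - \frac{1573676}{190513}$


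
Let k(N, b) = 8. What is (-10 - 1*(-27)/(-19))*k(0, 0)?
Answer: -1736/19 ≈ -91.368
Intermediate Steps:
(-10 - 1*(-27)/(-19))*k(0, 0) = (-10 - 1*(-27)/(-19))*8 = (-10 + 27*(-1/19))*8 = (-10 - 27/19)*8 = -217/19*8 = -1736/19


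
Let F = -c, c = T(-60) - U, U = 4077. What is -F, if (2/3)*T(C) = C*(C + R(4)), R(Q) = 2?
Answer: 1143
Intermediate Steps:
T(C) = 3*C*(2 + C)/2 (T(C) = 3*(C*(C + 2))/2 = 3*(C*(2 + C))/2 = 3*C*(2 + C)/2)
c = 1143 (c = (3/2)*(-60)*(2 - 60) - 1*4077 = (3/2)*(-60)*(-58) - 4077 = 5220 - 4077 = 1143)
F = -1143 (F = -1*1143 = -1143)
-F = -1*(-1143) = 1143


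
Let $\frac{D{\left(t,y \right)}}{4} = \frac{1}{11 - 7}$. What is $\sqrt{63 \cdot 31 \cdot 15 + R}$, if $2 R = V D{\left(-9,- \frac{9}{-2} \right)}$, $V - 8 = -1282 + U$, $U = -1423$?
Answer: $\frac{\sqrt{111786}}{2} \approx 167.17$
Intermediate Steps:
$V = -2697$ ($V = 8 - 2705 = -2697$)
$D{\left(t,y \right)} = 1$ ($D{\left(t,y \right)} = \frac{4}{11 - 7} = \frac{4}{4} = 4 \cdot \frac{1}{4} = 1$)
$R = - \frac{2697}{2}$ ($R = \frac{\left(-2697\right) 1}{2} = \frac{1}{2} \left(-2697\right) = - \frac{2697}{2} \approx -1348.5$)
$\sqrt{63 \cdot 31 \cdot 15 + R} = \sqrt{63 \cdot 31 \cdot 15 - \frac{2697}{2}} = \sqrt{1953 \cdot 15 - \frac{2697}{2}} = \sqrt{29295 - \frac{2697}{2}} = \sqrt{\frac{55893}{2}} = \frac{\sqrt{111786}}{2}$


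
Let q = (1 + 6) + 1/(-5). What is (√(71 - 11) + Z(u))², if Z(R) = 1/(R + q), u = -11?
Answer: 26485/441 - 20*√15/21 ≈ 56.368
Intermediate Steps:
q = 34/5 (q = 7 - ⅕ = 34/5 ≈ 6.8000)
Z(R) = 1/(34/5 + R) (Z(R) = 1/(R + 34/5) = 1/(34/5 + R))
(√(71 - 11) + Z(u))² = (√(71 - 11) + 5/(34 + 5*(-11)))² = (√60 + 5/(34 - 55))² = (2*√15 + 5/(-21))² = (2*√15 + 5*(-1/21))² = (2*√15 - 5/21)² = (-5/21 + 2*√15)²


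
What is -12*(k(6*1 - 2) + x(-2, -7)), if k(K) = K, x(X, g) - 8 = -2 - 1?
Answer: -108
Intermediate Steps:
x(X, g) = 5 (x(X, g) = 8 + (-2 - 1) = 8 - 3 = 5)
-12*(k(6*1 - 2) + x(-2, -7)) = -12*((6*1 - 2) + 5) = -12*((6 - 2) + 5) = -12*(4 + 5) = -12*9 = -108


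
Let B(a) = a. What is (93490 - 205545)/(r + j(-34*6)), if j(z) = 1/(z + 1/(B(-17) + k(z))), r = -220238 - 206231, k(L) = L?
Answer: 5051999675/19227355086 ≈ 0.26275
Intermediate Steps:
r = -426469
j(z) = 1/(z + 1/(-17 + z))
(93490 - 205545)/(r + j(-34*6)) = (93490 - 205545)/(-426469 + (-17 - 34*6)/(1 + (-34*6)**2 - (-578)*6)) = -112055/(-426469 + (-17 - 204)/(1 + (-204)**2 - 17*(-204))) = -112055/(-426469 - 221/(1 + 41616 + 3468)) = -112055/(-426469 - 221/45085) = -112055/(-19227355086/45085) = -112055*(-45085/19227355086) = 5051999675/19227355086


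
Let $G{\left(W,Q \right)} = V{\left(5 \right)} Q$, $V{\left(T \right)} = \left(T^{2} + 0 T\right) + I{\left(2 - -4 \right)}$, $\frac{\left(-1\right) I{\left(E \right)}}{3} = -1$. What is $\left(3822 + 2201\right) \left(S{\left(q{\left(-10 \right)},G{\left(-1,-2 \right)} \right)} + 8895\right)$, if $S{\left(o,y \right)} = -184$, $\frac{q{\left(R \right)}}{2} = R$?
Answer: $52466353$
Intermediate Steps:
$q{\left(R \right)} = 2 R$
$I{\left(E \right)} = 3$ ($I{\left(E \right)} = \left(-3\right) \left(-1\right) = 3$)
$V{\left(T \right)} = 3 + T^{2}$ ($V{\left(T \right)} = \left(T^{2} + 0 T\right) + 3 = \left(T^{2} + 0\right) + 3 = T^{2} + 3 = 3 + T^{2}$)
$G{\left(W,Q \right)} = 28 Q$ ($G{\left(W,Q \right)} = \left(3 + 5^{2}\right) Q = \left(3 + 25\right) Q = 28 Q$)
$\left(3822 + 2201\right) \left(S{\left(q{\left(-10 \right)},G{\left(-1,-2 \right)} \right)} + 8895\right) = \left(3822 + 2201\right) \left(-184 + 8895\right) = 6023 \cdot 8711 = 52466353$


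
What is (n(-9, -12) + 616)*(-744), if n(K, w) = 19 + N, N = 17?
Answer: -485088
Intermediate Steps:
n(K, w) = 36 (n(K, w) = 19 + 17 = 36)
(n(-9, -12) + 616)*(-744) = (36 + 616)*(-744) = 652*(-744) = -485088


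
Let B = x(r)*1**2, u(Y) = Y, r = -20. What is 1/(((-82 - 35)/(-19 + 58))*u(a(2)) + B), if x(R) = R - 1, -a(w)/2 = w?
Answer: -1/9 ≈ -0.11111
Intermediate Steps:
a(w) = -2*w
x(R) = -1 + R
B = -21 (B = (-1 - 20)*1**2 = -21*1 = -21)
1/(((-82 - 35)/(-19 + 58))*u(a(2)) + B) = 1/(((-82 - 35)/(-19 + 58))*(-2*2) - 21) = 1/(-117/39*(-4) - 21) = 1/(-117*1/39*(-4) - 21) = 1/(-3*(-4) - 21) = 1/(12 - 21) = 1/(-9) = -1/9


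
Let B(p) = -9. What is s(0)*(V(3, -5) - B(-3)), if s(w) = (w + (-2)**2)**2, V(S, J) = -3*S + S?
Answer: 48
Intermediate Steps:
V(S, J) = -2*S
s(w) = (4 + w)**2 (s(w) = (w + 4)**2 = (4 + w)**2)
s(0)*(V(3, -5) - B(-3)) = (4 + 0)**2*(-2*3 - 1*(-9)) = 4**2*(-6 + 9) = 16*3 = 48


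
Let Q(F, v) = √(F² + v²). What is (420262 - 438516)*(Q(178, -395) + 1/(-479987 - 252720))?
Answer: 18254/732707 - 18254*√187709 ≈ -7.9086e+6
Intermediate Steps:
(420262 - 438516)*(Q(178, -395) + 1/(-479987 - 252720)) = (420262 - 438516)*(√(178² + (-395)²) + 1/(-479987 - 252720)) = -18254*(√(31684 + 156025) + 1/(-732707)) = -18254*(√187709 - 1/732707) = -18254*(-1/732707 + √187709) = 18254/732707 - 18254*√187709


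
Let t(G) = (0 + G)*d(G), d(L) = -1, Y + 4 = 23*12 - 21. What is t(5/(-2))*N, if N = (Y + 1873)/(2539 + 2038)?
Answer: 5310/4577 ≈ 1.1601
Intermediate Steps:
Y = 251 (Y = -4 + (23*12 - 21) = -4 + (276 - 21) = -4 + 255 = 251)
t(G) = -G (t(G) = (0 + G)*(-1) = G*(-1) = -G)
N = 2124/4577 (N = (251 + 1873)/(2539 + 2038) = 2124/4577 ≈ 0.46406)
t(5/(-2))*N = -5/(-2)*(2124/4577) = -5*(-1)/2*(2124/4577) = -1*(-5/2)*(2124/4577) = (5/2)*(2124/4577) = 5310/4577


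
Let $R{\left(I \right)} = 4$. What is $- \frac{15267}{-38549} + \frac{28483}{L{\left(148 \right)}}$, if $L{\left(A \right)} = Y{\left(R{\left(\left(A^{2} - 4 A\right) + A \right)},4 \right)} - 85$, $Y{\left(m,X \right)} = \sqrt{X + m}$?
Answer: $- \frac{1902429944}{5677717} - \frac{8138 \sqrt{2}}{1031} \approx -346.23$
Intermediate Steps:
$L{\left(A \right)} = -85 + 2 \sqrt{2}$ ($L{\left(A \right)} = \sqrt{4 + 4} - 85 = \sqrt{8} - 85 = 2 \sqrt{2} - 85 = -85 + 2 \sqrt{2}$)
$- \frac{15267}{-38549} + \frac{28483}{L{\left(148 \right)}} = - \frac{15267}{-38549} + \frac{28483}{-85 + 2 \sqrt{2}} = \left(-15267\right) \left(- \frac{1}{38549}\right) + \frac{28483}{-85 + 2 \sqrt{2}} = \frac{2181}{5507} + \frac{28483}{-85 + 2 \sqrt{2}}$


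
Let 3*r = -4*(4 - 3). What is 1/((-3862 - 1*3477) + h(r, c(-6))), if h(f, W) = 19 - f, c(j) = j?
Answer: -3/21956 ≈ -0.00013664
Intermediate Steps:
r = -4/3 (r = (-4*(4 - 3))/3 = (-4*1)/3 = (⅓)*(-4) = -4/3 ≈ -1.3333)
1/((-3862 - 1*3477) + h(r, c(-6))) = 1/((-3862 - 1*3477) + (19 - 1*(-4/3))) = 1/((-3862 - 3477) + (19 + 4/3)) = 1/(-7339 + 61/3) = 1/(-21956/3) = -3/21956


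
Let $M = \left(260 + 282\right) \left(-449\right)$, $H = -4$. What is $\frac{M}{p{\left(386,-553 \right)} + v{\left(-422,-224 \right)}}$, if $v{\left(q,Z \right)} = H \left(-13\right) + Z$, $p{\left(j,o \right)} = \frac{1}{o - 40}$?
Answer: $\frac{144311294}{101997} \approx 1414.9$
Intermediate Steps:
$p{\left(j,o \right)} = \frac{1}{-40 + o}$
$v{\left(q,Z \right)} = 52 + Z$ ($v{\left(q,Z \right)} = \left(-4\right) \left(-13\right) + Z = 52 + Z$)
$M = -243358$ ($M = 542 \left(-449\right) = -243358$)
$\frac{M}{p{\left(386,-553 \right)} + v{\left(-422,-224 \right)}} = - \frac{243358}{\frac{1}{-40 - 553} + \left(52 - 224\right)} = - \frac{243358}{\frac{1}{-593} - 172} = - \frac{243358}{- \frac{1}{593} - 172} = - \frac{243358}{- \frac{101997}{593}} = \left(-243358\right) \left(- \frac{593}{101997}\right) = \frac{144311294}{101997}$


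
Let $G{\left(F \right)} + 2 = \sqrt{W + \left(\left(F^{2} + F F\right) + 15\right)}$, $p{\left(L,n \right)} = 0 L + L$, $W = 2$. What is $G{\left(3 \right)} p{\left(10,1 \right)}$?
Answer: $-20 + 10 \sqrt{35} \approx 39.161$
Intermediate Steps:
$p{\left(L,n \right)} = L$ ($p{\left(L,n \right)} = 0 + L = L$)
$G{\left(F \right)} = -2 + \sqrt{17 + 2 F^{2}}$ ($G{\left(F \right)} = -2 + \sqrt{2 + \left(\left(F^{2} + F F\right) + 15\right)} = -2 + \sqrt{2 + \left(\left(F^{2} + F^{2}\right) + 15\right)} = -2 + \sqrt{2 + \left(2 F^{2} + 15\right)} = -2 + \sqrt{2 + \left(15 + 2 F^{2}\right)} = -2 + \sqrt{17 + 2 F^{2}}$)
$G{\left(3 \right)} p{\left(10,1 \right)} = \left(-2 + \sqrt{17 + 2 \cdot 3^{2}}\right) 10 = \left(-2 + \sqrt{17 + 2 \cdot 9}\right) 10 = \left(-2 + \sqrt{17 + 18}\right) 10 = \left(-2 + \sqrt{35}\right) 10 = -20 + 10 \sqrt{35}$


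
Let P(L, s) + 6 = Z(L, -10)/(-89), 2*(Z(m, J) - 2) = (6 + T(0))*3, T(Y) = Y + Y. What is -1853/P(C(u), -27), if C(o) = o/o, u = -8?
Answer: 1513/5 ≈ 302.60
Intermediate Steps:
T(Y) = 2*Y
Z(m, J) = 11 (Z(m, J) = 2 + ((6 + 2*0)*3)/2 = 2 + ((6 + 0)*3)/2 = 2 + (6*3)/2 = 2 + (½)*18 = 2 + 9 = 11)
C(o) = 1
P(L, s) = -545/89 (P(L, s) = -6 + 11/(-89) = -6 + 11*(-1/89) = -6 - 11/89 = -545/89)
-1853/P(C(u), -27) = -1853/(-545/89) = -1853*(-89/545) = 1513/5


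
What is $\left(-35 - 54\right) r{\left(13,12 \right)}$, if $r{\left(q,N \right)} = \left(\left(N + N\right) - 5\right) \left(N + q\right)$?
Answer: $-42275$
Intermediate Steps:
$r{\left(q,N \right)} = \left(-5 + 2 N\right) \left(N + q\right)$ ($r{\left(q,N \right)} = \left(2 N - 5\right) \left(N + q\right) = \left(-5 + 2 N\right) \left(N + q\right)$)
$\left(-35 - 54\right) r{\left(13,12 \right)} = \left(-35 - 54\right) \left(\left(-5\right) 12 - 65 + 2 \cdot 12^{2} + 2 \cdot 12 \cdot 13\right) = \left(-35 - 54\right) \left(-60 - 65 + 2 \cdot 144 + 312\right) = - 89 \left(-60 - 65 + 288 + 312\right) = \left(-89\right) 475 = -42275$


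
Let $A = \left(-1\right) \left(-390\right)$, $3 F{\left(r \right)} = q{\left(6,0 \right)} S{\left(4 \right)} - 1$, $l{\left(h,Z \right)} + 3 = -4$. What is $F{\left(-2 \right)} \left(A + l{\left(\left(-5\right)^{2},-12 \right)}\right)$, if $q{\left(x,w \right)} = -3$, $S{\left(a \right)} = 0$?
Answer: $- \frac{383}{3} \approx -127.67$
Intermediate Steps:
$l{\left(h,Z \right)} = -7$ ($l{\left(h,Z \right)} = -3 - 4 = -7$)
$F{\left(r \right)} = - \frac{1}{3}$ ($F{\left(r \right)} = \frac{\left(-3\right) 0 - 1}{3} = \frac{0 - 1}{3} = \frac{1}{3} \left(-1\right) = - \frac{1}{3}$)
$A = 390$
$F{\left(-2 \right)} \left(A + l{\left(\left(-5\right)^{2},-12 \right)}\right) = - \frac{390 - 7}{3} = \left(- \frac{1}{3}\right) 383 = - \frac{383}{3}$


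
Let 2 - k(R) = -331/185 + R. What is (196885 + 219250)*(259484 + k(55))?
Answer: 3994485357982/37 ≈ 1.0796e+11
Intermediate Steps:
k(R) = 701/185 - R (k(R) = 2 - (-331/185 + R) = 2 + (331/185 - R) = 701/185 - R)
(196885 + 219250)*(259484 + k(55)) = (196885 + 219250)*(259484 + (701/185 - 1*55)) = 416135*(259484 + (701/185 - 55)) = 416135*(259484 - 9474/185) = 416135*(47995066/185) = 3994485357982/37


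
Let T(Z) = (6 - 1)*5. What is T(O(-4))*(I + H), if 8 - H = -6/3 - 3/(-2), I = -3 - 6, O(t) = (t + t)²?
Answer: -25/2 ≈ -12.500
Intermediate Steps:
O(t) = 4*t² (O(t) = (2*t)² = 4*t²)
T(Z) = 25 (T(Z) = 5*5 = 25)
I = -9
H = 17/2 (H = 8 - (-6/3 - 3/(-2)) = 8 - (-6*⅓ - 3*(-½)) = 8 - (-2 + 3/2) = 8 - 1*(-½) = 8 + ½ = 17/2 ≈ 8.5000)
T(O(-4))*(I + H) = 25*(-9 + 17/2) = 25*(-½) = -25/2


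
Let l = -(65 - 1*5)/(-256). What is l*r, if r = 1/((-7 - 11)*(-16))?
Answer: 5/6144 ≈ 0.00081380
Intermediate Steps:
l = 15/64 (l = -(65 - 5)*(-1/256) = -1*60*(-1/256) = -60*(-1/256) = 15/64 ≈ 0.23438)
r = 1/288 (r = 1/(-18*(-16)) = 1/288 ≈ 0.0034722)
l*r = (15/64)*(1/288) = 5/6144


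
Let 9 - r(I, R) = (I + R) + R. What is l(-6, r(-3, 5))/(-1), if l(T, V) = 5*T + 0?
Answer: 30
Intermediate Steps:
r(I, R) = 9 - I - 2*R (r(I, R) = 9 - ((I + R) + R) = 9 - (I + 2*R) = 9 + (-I - 2*R) = 9 - I - 2*R)
l(T, V) = 5*T
l(-6, r(-3, 5))/(-1) = (5*(-6))/(-1) = -1*(-30) = 30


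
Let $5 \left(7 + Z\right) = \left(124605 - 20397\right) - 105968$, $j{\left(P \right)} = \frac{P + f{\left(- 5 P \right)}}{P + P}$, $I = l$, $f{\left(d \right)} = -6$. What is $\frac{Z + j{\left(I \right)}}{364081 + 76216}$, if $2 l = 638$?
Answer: $- \frac{228729}{280909486} \approx -0.00081424$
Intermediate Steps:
$l = 319$ ($l = \frac{1}{2} \cdot 638 = 319$)
$I = 319$
$j{\left(P \right)} = \frac{-6 + P}{2 P}$ ($j{\left(P \right)} = \frac{P - 6}{P + P} = \frac{-6 + P}{2 P}$)
$Z = -359$ ($Z = -7 + \frac{\left(124605 - 20397\right) - 105968}{5} = -7 + \frac{104208 - 105968}{5} = -7 + \frac{1}{5} \left(-1760\right) = -7 - 352 = -359$)
$\frac{Z + j{\left(I \right)}}{364081 + 76216} = \frac{-359 + \frac{-6 + 319}{2 \cdot 319}}{364081 + 76216} = \frac{-359 + \frac{1}{2} \cdot \frac{1}{319} \cdot 313}{440297} = \left(-359 + \frac{313}{638}\right) \frac{1}{440297} = \left(- \frac{228729}{638}\right) \frac{1}{440297} = - \frac{228729}{280909486}$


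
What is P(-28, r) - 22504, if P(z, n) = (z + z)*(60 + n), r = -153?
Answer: -17296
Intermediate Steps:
P(z, n) = 2*z*(60 + n) (P(z, n) = (2*z)*(60 + n) = 2*z*(60 + n))
P(-28, r) - 22504 = 2*(-28)*(60 - 153) - 22504 = 2*(-28)*(-93) - 22504 = 5208 - 22504 = -17296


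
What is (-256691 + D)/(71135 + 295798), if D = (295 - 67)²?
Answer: -204707/366933 ≈ -0.55789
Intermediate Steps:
D = 51984 (D = 228² = 51984)
(-256691 + D)/(71135 + 295798) = (-256691 + 51984)/(71135 + 295798) = -204707/366933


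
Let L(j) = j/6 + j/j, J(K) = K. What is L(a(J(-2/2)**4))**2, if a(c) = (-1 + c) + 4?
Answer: 25/9 ≈ 2.7778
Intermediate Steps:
a(c) = 3 + c
L(j) = 1 + j/6 (L(j) = j*(1/6) + 1 = j/6 + 1 = 1 + j/6)
L(a(J(-2/2)**4))**2 = (1 + (3 + (-2/2)**4)/6)**2 = (1 + (3 + (-2*1/2)**4)/6)**2 = (1 + (3 + (-1)**4)/6)**2 = (1 + (3 + 1)/6)**2 = (1 + (1/6)*4)**2 = (1 + 2/3)**2 = (5/3)**2 = 25/9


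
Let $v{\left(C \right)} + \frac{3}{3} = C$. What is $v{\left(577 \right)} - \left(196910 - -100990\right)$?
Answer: $-297324$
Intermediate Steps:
$v{\left(C \right)} = -1 + C$
$v{\left(577 \right)} - \left(196910 - -100990\right) = \left(-1 + 577\right) - \left(196910 - -100990\right) = 576 - \left(196910 + 100990\right) = 576 - 297900 = -297324$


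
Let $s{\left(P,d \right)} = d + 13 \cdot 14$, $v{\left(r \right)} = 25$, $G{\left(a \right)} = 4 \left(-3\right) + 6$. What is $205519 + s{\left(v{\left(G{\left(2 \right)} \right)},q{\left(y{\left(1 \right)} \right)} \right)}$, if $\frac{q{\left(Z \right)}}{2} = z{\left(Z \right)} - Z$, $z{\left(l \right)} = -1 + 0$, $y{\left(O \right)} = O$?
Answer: $205697$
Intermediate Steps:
$z{\left(l \right)} = -1$
$G{\left(a \right)} = -6$ ($G{\left(a \right)} = -12 + 6 = -6$)
$q{\left(Z \right)} = -2 - 2 Z$ ($q{\left(Z \right)} = 2 \left(-1 - Z\right) = -2 - 2 Z$)
$s{\left(P,d \right)} = 182 + d$ ($s{\left(P,d \right)} = d + 182 = 182 + d$)
$205519 + s{\left(v{\left(G{\left(2 \right)} \right)},q{\left(y{\left(1 \right)} \right)} \right)} = 205519 + \left(182 - 4\right) = 205519 + 178 = 205697$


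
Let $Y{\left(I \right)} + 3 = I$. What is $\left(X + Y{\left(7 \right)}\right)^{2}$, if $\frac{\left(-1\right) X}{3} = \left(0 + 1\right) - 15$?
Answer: $2116$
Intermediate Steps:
$Y{\left(I \right)} = -3 + I$
$X = 42$ ($X = - 3 \left(\left(0 + 1\right) - 15\right) = - 3 \left(1 - 15\right) = \left(-3\right) \left(-14\right) = 42$)
$\left(X + Y{\left(7 \right)}\right)^{2} = \left(42 + \left(-3 + 7\right)\right)^{2} = \left(42 + 4\right)^{2} = 46^{2} = 2116$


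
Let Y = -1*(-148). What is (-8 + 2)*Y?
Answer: -888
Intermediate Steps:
Y = 148
(-8 + 2)*Y = (-8 + 2)*148 = -6*148 = -888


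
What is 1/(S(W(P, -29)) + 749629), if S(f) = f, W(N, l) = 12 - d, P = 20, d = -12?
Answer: 1/749653 ≈ 1.3340e-6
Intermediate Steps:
W(N, l) = 24 (W(N, l) = 12 - 1*(-12) = 12 + 12 = 24)
1/(S(W(P, -29)) + 749629) = 1/(24 + 749629) = 1/749653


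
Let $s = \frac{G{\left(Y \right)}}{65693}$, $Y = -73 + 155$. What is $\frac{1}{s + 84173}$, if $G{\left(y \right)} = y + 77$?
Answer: $\frac{65693}{5529577048} \approx 1.188 \cdot 10^{-5}$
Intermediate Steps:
$Y = 82$
$G{\left(y \right)} = 77 + y$
$s = \frac{159}{65693}$ ($s = \frac{77 + 82}{65693} = 159 \cdot \frac{1}{65693} = \frac{159}{65693} \approx 0.0024204$)
$\frac{1}{s + 84173} = \frac{1}{\frac{159}{65693} + 84173} = \frac{1}{\frac{5529577048}{65693}} = \frac{65693}{5529577048}$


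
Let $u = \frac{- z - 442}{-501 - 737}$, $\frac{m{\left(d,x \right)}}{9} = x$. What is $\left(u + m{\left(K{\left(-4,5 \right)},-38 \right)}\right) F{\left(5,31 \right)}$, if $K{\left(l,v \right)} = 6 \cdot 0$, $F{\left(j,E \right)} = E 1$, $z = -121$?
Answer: $- \frac{13115325}{1238} \approx -10594.0$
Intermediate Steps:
$F{\left(j,E \right)} = E$
$K{\left(l,v \right)} = 0$
$m{\left(d,x \right)} = 9 x$
$u = \frac{321}{1238}$ ($u = \frac{\left(-1\right) \left(-121\right) - 442}{-501 - 737} = \frac{121 - 442}{-1238} = \left(-321\right) \left(- \frac{1}{1238}\right) = \frac{321}{1238} \approx 0.25929$)
$\left(u + m{\left(K{\left(-4,5 \right)},-38 \right)}\right) F{\left(5,31 \right)} = \left(\frac{321}{1238} + 9 \left(-38\right)\right) 31 = \left(\frac{321}{1238} - 342\right) 31 = \left(- \frac{423075}{1238}\right) 31 = - \frac{13115325}{1238}$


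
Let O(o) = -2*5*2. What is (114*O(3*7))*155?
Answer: -353400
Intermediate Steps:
O(o) = -20 (O(o) = -10*2 = -20)
(114*O(3*7))*155 = (114*(-20))*155 = -2280*155 = -353400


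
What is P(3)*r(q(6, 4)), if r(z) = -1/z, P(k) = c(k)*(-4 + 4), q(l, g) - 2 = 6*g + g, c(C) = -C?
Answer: 0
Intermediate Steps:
q(l, g) = 2 + 7*g (q(l, g) = 2 + (6*g + g) = 2 + 7*g)
P(k) = 0 (P(k) = (-k)*(-4 + 4) = -k*0 = 0)
P(3)*r(q(6, 4)) = 0*(-1/(2 + 7*4)) = 0*(-1/(2 + 28)) = 0*(-1/30) = 0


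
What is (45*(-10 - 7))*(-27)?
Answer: 20655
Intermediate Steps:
(45*(-10 - 7))*(-27) = (45*(-17))*(-27) = -765*(-27) = 20655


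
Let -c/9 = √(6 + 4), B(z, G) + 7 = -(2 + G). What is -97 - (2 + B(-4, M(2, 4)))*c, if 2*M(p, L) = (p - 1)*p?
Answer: -97 - 72*√10 ≈ -324.68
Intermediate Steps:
M(p, L) = p*(-1 + p)/2 (M(p, L) = ((p - 1)*p)/2 = ((-1 + p)*p)/2 = (p*(-1 + p))/2 = p*(-1 + p)/2)
B(z, G) = -9 - G (B(z, G) = -7 - (2 + G) = -7 + (-2 - G) = -9 - G)
c = -9*√10 (c = -9*√(6 + 4) = -9*√10 ≈ -28.461)
-97 - (2 + B(-4, M(2, 4)))*c = -97 - (2 + (-9 - 2*(-1 + 2)/2))*(-9*√10) = -97 - (2 + (-9 - 2/2))*(-9*√10) = -97 - (2 + (-9 - 1*1))*(-9*√10) = -97 - (2 + (-9 - 1))*(-9*√10) = -97 - (2 - 10)*(-9*√10) = -97 - (-8)*(-9*√10) = -97 - 72*√10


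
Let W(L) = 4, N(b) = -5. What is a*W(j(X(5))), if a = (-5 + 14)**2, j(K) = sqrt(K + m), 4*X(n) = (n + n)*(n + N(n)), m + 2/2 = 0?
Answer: 324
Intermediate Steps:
m = -1 (m = -1 + 0 = -1)
X(n) = n*(-5 + n)/2 (X(n) = ((n + n)*(n - 5))/4 = ((2*n)*(-5 + n))/4 = (2*n*(-5 + n))/4 = n*(-5 + n)/2)
j(K) = sqrt(-1 + K) (j(K) = sqrt(K - 1) = sqrt(-1 + K))
a = 81 (a = 9**2 = 81)
a*W(j(X(5))) = 81*4 = 324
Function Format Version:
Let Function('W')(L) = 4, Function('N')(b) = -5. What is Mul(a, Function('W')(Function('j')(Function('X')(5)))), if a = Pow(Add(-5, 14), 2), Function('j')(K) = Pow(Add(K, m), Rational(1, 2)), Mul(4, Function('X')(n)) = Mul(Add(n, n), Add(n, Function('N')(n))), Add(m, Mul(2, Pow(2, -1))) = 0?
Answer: 324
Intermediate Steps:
m = -1 (m = Add(-1, 0) = -1)
Function('X')(n) = Mul(Rational(1, 2), n, Add(-5, n)) (Function('X')(n) = Mul(Rational(1, 4), Mul(Add(n, n), Add(n, -5))) = Mul(Rational(1, 4), Mul(Mul(2, n), Add(-5, n))) = Mul(Rational(1, 4), Mul(2, n, Add(-5, n))) = Mul(Rational(1, 2), n, Add(-5, n)))
Function('j')(K) = Pow(Add(-1, K), Rational(1, 2)) (Function('j')(K) = Pow(Add(K, -1), Rational(1, 2)) = Pow(Add(-1, K), Rational(1, 2)))
a = 81 (a = Pow(9, 2) = 81)
Mul(a, Function('W')(Function('j')(Function('X')(5)))) = Mul(81, 4) = 324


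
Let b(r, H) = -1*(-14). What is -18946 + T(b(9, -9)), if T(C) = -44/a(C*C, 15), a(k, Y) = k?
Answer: -928365/49 ≈ -18946.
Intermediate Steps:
b(r, H) = 14
T(C) = -44/C**2
-18946 + T(b(9, -9)) = -18946 - 44/14**2 = -18946 - 44*1/196 = -18946 - 11/49 = -928365/49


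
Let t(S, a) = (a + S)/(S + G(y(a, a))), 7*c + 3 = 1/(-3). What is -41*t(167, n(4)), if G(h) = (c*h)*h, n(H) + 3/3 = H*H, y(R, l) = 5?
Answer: -156702/3257 ≈ -48.112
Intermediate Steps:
c = -10/21 (c = -3/7 + (⅐)/(-3) = -3/7 + (⅐)*(-⅓) = -3/7 - 1/21 = -10/21 ≈ -0.47619)
n(H) = -1 + H² (n(H) = -1 + H*H = -1 + H²)
G(h) = -10*h²/21 (G(h) = (-10*h/21)*h = -10*h²/21)
t(S, a) = (S + a)/(-250/21 + S) (t(S, a) = (a + S)/(S - 10/21*5²) = (S + a)/(S - 10/21*25) = (S + a)/(S - 250/21) = (S + a)/(-250/21 + S))
-41*t(167, n(4)) = -861*(167 + (-1 + 4²))/(-250 + 21*167) = -861*(167 + (-1 + 16))/(-250 + 3507) = -861*(167 + 15)/3257 = -861*182/3257 = -41*3822/3257 = -156702/3257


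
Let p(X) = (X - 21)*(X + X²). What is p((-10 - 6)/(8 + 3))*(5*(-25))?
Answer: 2470000/1331 ≈ 1855.7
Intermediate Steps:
p(X) = (-21 + X)*(X + X²)
p((-10 - 6)/(8 + 3))*(5*(-25)) = (((-10 - 6)/(8 + 3))*(-21 + ((-10 - 6)/(8 + 3))² - 20*(-10 - 6)/(8 + 3)))*(5*(-25)) = ((-16/11)*(-21 + (-16/11)² - (-320)/11))*(-125) = ((-16*1/11)*(-21 + (-16*1/11)² - (-320)/11))*(-125) = -16*(-21 + (-16/11)² - 20*(-16/11))/11*(-125) = -16*(-21 + 256/121 + 320/11)/11*(-125) = -16/11*1235/121*(-125) = -19760/1331*(-125) = 2470000/1331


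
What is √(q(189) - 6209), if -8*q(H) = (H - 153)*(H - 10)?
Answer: I*√28058/2 ≈ 83.753*I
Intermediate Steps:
q(H) = -(-153 + H)*(-10 + H)/8 (q(H) = -(H - 153)*(H - 10)/8 = -(-153 + H)*(-10 + H)/8)
√(q(189) - 6209) = √((-765/4 - ⅛*189² + (163/8)*189) - 6209) = √((-765/4 - ⅛*35721 + 30807/8) - 6209) = √((-765/4 - 35721/8 + 30807/8) - 6209) = √(-1611/2 - 6209) = √(-14029/2) = I*√28058/2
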